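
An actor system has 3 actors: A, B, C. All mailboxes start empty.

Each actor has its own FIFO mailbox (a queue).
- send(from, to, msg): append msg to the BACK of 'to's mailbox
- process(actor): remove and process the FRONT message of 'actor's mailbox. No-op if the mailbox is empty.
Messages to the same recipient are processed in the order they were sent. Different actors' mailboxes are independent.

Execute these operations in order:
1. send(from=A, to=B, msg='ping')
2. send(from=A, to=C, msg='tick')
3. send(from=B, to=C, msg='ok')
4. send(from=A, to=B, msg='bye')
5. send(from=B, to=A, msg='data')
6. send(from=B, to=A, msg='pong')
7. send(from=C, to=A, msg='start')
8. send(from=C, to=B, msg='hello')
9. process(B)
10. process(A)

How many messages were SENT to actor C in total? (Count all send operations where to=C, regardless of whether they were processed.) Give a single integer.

After 1 (send(from=A, to=B, msg='ping')): A:[] B:[ping] C:[]
After 2 (send(from=A, to=C, msg='tick')): A:[] B:[ping] C:[tick]
After 3 (send(from=B, to=C, msg='ok')): A:[] B:[ping] C:[tick,ok]
After 4 (send(from=A, to=B, msg='bye')): A:[] B:[ping,bye] C:[tick,ok]
After 5 (send(from=B, to=A, msg='data')): A:[data] B:[ping,bye] C:[tick,ok]
After 6 (send(from=B, to=A, msg='pong')): A:[data,pong] B:[ping,bye] C:[tick,ok]
After 7 (send(from=C, to=A, msg='start')): A:[data,pong,start] B:[ping,bye] C:[tick,ok]
After 8 (send(from=C, to=B, msg='hello')): A:[data,pong,start] B:[ping,bye,hello] C:[tick,ok]
After 9 (process(B)): A:[data,pong,start] B:[bye,hello] C:[tick,ok]
After 10 (process(A)): A:[pong,start] B:[bye,hello] C:[tick,ok]

Answer: 2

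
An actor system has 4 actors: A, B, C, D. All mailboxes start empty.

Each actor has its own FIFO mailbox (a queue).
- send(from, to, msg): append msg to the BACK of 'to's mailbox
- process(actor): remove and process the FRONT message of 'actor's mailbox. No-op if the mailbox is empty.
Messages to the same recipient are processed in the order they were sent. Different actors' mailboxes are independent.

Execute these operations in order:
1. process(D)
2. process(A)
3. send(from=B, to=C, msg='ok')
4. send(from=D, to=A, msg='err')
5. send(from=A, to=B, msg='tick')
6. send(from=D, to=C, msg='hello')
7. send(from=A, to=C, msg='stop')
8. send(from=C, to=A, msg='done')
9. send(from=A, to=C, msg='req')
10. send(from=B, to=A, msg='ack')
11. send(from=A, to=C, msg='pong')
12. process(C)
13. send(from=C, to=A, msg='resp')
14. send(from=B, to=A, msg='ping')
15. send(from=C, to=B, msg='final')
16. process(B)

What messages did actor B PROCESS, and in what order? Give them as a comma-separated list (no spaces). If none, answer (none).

After 1 (process(D)): A:[] B:[] C:[] D:[]
After 2 (process(A)): A:[] B:[] C:[] D:[]
After 3 (send(from=B, to=C, msg='ok')): A:[] B:[] C:[ok] D:[]
After 4 (send(from=D, to=A, msg='err')): A:[err] B:[] C:[ok] D:[]
After 5 (send(from=A, to=B, msg='tick')): A:[err] B:[tick] C:[ok] D:[]
After 6 (send(from=D, to=C, msg='hello')): A:[err] B:[tick] C:[ok,hello] D:[]
After 7 (send(from=A, to=C, msg='stop')): A:[err] B:[tick] C:[ok,hello,stop] D:[]
After 8 (send(from=C, to=A, msg='done')): A:[err,done] B:[tick] C:[ok,hello,stop] D:[]
After 9 (send(from=A, to=C, msg='req')): A:[err,done] B:[tick] C:[ok,hello,stop,req] D:[]
After 10 (send(from=B, to=A, msg='ack')): A:[err,done,ack] B:[tick] C:[ok,hello,stop,req] D:[]
After 11 (send(from=A, to=C, msg='pong')): A:[err,done,ack] B:[tick] C:[ok,hello,stop,req,pong] D:[]
After 12 (process(C)): A:[err,done,ack] B:[tick] C:[hello,stop,req,pong] D:[]
After 13 (send(from=C, to=A, msg='resp')): A:[err,done,ack,resp] B:[tick] C:[hello,stop,req,pong] D:[]
After 14 (send(from=B, to=A, msg='ping')): A:[err,done,ack,resp,ping] B:[tick] C:[hello,stop,req,pong] D:[]
After 15 (send(from=C, to=B, msg='final')): A:[err,done,ack,resp,ping] B:[tick,final] C:[hello,stop,req,pong] D:[]
After 16 (process(B)): A:[err,done,ack,resp,ping] B:[final] C:[hello,stop,req,pong] D:[]

Answer: tick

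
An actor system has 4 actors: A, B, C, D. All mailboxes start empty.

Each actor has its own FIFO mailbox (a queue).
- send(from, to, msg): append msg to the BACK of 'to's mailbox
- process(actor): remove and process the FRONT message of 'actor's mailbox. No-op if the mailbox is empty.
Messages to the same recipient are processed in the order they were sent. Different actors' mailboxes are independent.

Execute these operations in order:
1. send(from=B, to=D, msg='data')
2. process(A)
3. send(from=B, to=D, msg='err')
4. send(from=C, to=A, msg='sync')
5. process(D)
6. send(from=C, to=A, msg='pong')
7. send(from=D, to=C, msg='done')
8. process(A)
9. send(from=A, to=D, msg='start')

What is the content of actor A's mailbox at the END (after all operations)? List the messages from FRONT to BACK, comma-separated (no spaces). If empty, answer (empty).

After 1 (send(from=B, to=D, msg='data')): A:[] B:[] C:[] D:[data]
After 2 (process(A)): A:[] B:[] C:[] D:[data]
After 3 (send(from=B, to=D, msg='err')): A:[] B:[] C:[] D:[data,err]
After 4 (send(from=C, to=A, msg='sync')): A:[sync] B:[] C:[] D:[data,err]
After 5 (process(D)): A:[sync] B:[] C:[] D:[err]
After 6 (send(from=C, to=A, msg='pong')): A:[sync,pong] B:[] C:[] D:[err]
After 7 (send(from=D, to=C, msg='done')): A:[sync,pong] B:[] C:[done] D:[err]
After 8 (process(A)): A:[pong] B:[] C:[done] D:[err]
After 9 (send(from=A, to=D, msg='start')): A:[pong] B:[] C:[done] D:[err,start]

Answer: pong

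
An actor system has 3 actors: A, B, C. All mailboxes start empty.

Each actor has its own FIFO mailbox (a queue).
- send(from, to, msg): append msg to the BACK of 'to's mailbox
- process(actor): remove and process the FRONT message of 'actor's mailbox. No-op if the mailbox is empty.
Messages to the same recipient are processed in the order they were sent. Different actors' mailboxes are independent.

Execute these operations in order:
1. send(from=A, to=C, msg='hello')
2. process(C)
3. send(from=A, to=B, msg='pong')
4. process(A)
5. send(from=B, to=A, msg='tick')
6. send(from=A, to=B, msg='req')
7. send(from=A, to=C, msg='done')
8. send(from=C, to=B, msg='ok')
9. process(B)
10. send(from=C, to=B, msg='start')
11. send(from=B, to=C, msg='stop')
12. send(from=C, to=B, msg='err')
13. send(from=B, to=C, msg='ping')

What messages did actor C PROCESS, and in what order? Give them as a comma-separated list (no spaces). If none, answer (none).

After 1 (send(from=A, to=C, msg='hello')): A:[] B:[] C:[hello]
After 2 (process(C)): A:[] B:[] C:[]
After 3 (send(from=A, to=B, msg='pong')): A:[] B:[pong] C:[]
After 4 (process(A)): A:[] B:[pong] C:[]
After 5 (send(from=B, to=A, msg='tick')): A:[tick] B:[pong] C:[]
After 6 (send(from=A, to=B, msg='req')): A:[tick] B:[pong,req] C:[]
After 7 (send(from=A, to=C, msg='done')): A:[tick] B:[pong,req] C:[done]
After 8 (send(from=C, to=B, msg='ok')): A:[tick] B:[pong,req,ok] C:[done]
After 9 (process(B)): A:[tick] B:[req,ok] C:[done]
After 10 (send(from=C, to=B, msg='start')): A:[tick] B:[req,ok,start] C:[done]
After 11 (send(from=B, to=C, msg='stop')): A:[tick] B:[req,ok,start] C:[done,stop]
After 12 (send(from=C, to=B, msg='err')): A:[tick] B:[req,ok,start,err] C:[done,stop]
After 13 (send(from=B, to=C, msg='ping')): A:[tick] B:[req,ok,start,err] C:[done,stop,ping]

Answer: hello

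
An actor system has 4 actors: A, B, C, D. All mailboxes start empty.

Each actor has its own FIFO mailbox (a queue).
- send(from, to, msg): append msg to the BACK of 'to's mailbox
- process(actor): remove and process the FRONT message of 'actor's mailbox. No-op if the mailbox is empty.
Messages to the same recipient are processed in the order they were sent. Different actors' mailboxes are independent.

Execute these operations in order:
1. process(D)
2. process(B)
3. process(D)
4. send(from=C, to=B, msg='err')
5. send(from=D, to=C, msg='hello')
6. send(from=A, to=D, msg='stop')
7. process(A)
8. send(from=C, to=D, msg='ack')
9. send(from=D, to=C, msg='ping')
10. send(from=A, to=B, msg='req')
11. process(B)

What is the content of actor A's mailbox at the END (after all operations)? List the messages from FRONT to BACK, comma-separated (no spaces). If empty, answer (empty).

Answer: (empty)

Derivation:
After 1 (process(D)): A:[] B:[] C:[] D:[]
After 2 (process(B)): A:[] B:[] C:[] D:[]
After 3 (process(D)): A:[] B:[] C:[] D:[]
After 4 (send(from=C, to=B, msg='err')): A:[] B:[err] C:[] D:[]
After 5 (send(from=D, to=C, msg='hello')): A:[] B:[err] C:[hello] D:[]
After 6 (send(from=A, to=D, msg='stop')): A:[] B:[err] C:[hello] D:[stop]
After 7 (process(A)): A:[] B:[err] C:[hello] D:[stop]
After 8 (send(from=C, to=D, msg='ack')): A:[] B:[err] C:[hello] D:[stop,ack]
After 9 (send(from=D, to=C, msg='ping')): A:[] B:[err] C:[hello,ping] D:[stop,ack]
After 10 (send(from=A, to=B, msg='req')): A:[] B:[err,req] C:[hello,ping] D:[stop,ack]
After 11 (process(B)): A:[] B:[req] C:[hello,ping] D:[stop,ack]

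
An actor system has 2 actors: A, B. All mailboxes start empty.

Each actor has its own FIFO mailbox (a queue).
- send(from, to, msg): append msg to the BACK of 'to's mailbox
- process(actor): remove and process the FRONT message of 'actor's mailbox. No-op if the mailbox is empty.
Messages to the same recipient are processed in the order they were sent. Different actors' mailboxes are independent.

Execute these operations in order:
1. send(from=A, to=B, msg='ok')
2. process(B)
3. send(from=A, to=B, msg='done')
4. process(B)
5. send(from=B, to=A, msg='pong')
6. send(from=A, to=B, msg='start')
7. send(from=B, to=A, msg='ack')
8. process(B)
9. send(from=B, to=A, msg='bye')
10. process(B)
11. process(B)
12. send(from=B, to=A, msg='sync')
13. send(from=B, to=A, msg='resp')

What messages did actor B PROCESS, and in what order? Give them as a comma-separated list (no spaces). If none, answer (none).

Answer: ok,done,start

Derivation:
After 1 (send(from=A, to=B, msg='ok')): A:[] B:[ok]
After 2 (process(B)): A:[] B:[]
After 3 (send(from=A, to=B, msg='done')): A:[] B:[done]
After 4 (process(B)): A:[] B:[]
After 5 (send(from=B, to=A, msg='pong')): A:[pong] B:[]
After 6 (send(from=A, to=B, msg='start')): A:[pong] B:[start]
After 7 (send(from=B, to=A, msg='ack')): A:[pong,ack] B:[start]
After 8 (process(B)): A:[pong,ack] B:[]
After 9 (send(from=B, to=A, msg='bye')): A:[pong,ack,bye] B:[]
After 10 (process(B)): A:[pong,ack,bye] B:[]
After 11 (process(B)): A:[pong,ack,bye] B:[]
After 12 (send(from=B, to=A, msg='sync')): A:[pong,ack,bye,sync] B:[]
After 13 (send(from=B, to=A, msg='resp')): A:[pong,ack,bye,sync,resp] B:[]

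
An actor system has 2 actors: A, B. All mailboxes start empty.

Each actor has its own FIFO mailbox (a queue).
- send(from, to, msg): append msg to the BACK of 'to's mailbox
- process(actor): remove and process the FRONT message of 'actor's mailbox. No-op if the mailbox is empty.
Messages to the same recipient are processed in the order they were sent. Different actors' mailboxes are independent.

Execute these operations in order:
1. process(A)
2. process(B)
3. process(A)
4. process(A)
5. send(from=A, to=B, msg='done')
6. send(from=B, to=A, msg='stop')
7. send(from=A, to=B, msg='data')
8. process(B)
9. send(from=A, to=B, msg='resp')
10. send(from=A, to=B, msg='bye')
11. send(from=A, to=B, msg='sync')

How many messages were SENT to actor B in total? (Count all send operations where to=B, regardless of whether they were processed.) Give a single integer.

After 1 (process(A)): A:[] B:[]
After 2 (process(B)): A:[] B:[]
After 3 (process(A)): A:[] B:[]
After 4 (process(A)): A:[] B:[]
After 5 (send(from=A, to=B, msg='done')): A:[] B:[done]
After 6 (send(from=B, to=A, msg='stop')): A:[stop] B:[done]
After 7 (send(from=A, to=B, msg='data')): A:[stop] B:[done,data]
After 8 (process(B)): A:[stop] B:[data]
After 9 (send(from=A, to=B, msg='resp')): A:[stop] B:[data,resp]
After 10 (send(from=A, to=B, msg='bye')): A:[stop] B:[data,resp,bye]
After 11 (send(from=A, to=B, msg='sync')): A:[stop] B:[data,resp,bye,sync]

Answer: 5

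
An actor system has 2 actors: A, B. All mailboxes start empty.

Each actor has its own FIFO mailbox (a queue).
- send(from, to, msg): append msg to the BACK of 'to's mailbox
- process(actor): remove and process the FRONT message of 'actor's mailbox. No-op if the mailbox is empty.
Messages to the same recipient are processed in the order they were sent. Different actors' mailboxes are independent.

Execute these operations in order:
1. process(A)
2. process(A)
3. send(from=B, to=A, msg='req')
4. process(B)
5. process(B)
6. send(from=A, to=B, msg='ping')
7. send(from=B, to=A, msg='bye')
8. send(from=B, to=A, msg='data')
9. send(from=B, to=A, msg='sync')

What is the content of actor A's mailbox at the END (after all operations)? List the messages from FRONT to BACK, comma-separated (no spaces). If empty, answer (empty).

Answer: req,bye,data,sync

Derivation:
After 1 (process(A)): A:[] B:[]
After 2 (process(A)): A:[] B:[]
After 3 (send(from=B, to=A, msg='req')): A:[req] B:[]
After 4 (process(B)): A:[req] B:[]
After 5 (process(B)): A:[req] B:[]
After 6 (send(from=A, to=B, msg='ping')): A:[req] B:[ping]
After 7 (send(from=B, to=A, msg='bye')): A:[req,bye] B:[ping]
After 8 (send(from=B, to=A, msg='data')): A:[req,bye,data] B:[ping]
After 9 (send(from=B, to=A, msg='sync')): A:[req,bye,data,sync] B:[ping]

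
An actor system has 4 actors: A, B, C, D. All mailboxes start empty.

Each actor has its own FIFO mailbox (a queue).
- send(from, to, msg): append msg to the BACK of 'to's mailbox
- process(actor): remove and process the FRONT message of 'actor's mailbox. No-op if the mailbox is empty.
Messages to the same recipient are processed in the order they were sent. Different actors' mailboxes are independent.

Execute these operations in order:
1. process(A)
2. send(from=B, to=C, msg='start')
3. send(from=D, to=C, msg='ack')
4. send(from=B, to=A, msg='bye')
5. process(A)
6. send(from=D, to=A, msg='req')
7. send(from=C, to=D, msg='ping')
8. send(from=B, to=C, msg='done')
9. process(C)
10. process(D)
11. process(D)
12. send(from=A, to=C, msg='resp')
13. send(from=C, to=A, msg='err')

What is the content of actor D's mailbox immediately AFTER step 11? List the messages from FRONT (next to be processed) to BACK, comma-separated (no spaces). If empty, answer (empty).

After 1 (process(A)): A:[] B:[] C:[] D:[]
After 2 (send(from=B, to=C, msg='start')): A:[] B:[] C:[start] D:[]
After 3 (send(from=D, to=C, msg='ack')): A:[] B:[] C:[start,ack] D:[]
After 4 (send(from=B, to=A, msg='bye')): A:[bye] B:[] C:[start,ack] D:[]
After 5 (process(A)): A:[] B:[] C:[start,ack] D:[]
After 6 (send(from=D, to=A, msg='req')): A:[req] B:[] C:[start,ack] D:[]
After 7 (send(from=C, to=D, msg='ping')): A:[req] B:[] C:[start,ack] D:[ping]
After 8 (send(from=B, to=C, msg='done')): A:[req] B:[] C:[start,ack,done] D:[ping]
After 9 (process(C)): A:[req] B:[] C:[ack,done] D:[ping]
After 10 (process(D)): A:[req] B:[] C:[ack,done] D:[]
After 11 (process(D)): A:[req] B:[] C:[ack,done] D:[]

(empty)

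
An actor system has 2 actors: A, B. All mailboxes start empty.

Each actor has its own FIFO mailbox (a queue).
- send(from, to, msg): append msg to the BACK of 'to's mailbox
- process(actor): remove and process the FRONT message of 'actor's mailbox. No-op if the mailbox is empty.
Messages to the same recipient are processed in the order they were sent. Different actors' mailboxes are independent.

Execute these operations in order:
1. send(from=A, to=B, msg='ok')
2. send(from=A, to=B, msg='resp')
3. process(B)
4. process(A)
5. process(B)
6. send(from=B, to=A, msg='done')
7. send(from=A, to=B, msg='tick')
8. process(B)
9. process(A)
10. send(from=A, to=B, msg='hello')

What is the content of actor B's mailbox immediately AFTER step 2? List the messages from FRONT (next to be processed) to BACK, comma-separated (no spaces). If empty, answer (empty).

After 1 (send(from=A, to=B, msg='ok')): A:[] B:[ok]
After 2 (send(from=A, to=B, msg='resp')): A:[] B:[ok,resp]

ok,resp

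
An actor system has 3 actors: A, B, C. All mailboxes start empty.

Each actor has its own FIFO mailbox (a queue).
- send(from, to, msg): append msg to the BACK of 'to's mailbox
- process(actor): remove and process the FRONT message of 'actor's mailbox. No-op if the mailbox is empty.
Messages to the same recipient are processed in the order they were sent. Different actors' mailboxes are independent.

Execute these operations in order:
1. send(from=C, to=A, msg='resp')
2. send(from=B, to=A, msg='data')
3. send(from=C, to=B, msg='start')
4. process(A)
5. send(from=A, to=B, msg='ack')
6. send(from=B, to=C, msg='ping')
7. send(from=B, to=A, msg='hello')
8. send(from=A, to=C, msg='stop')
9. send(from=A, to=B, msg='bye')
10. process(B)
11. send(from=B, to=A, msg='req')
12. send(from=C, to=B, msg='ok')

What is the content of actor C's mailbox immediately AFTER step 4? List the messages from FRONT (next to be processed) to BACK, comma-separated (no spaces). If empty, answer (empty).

After 1 (send(from=C, to=A, msg='resp')): A:[resp] B:[] C:[]
After 2 (send(from=B, to=A, msg='data')): A:[resp,data] B:[] C:[]
After 3 (send(from=C, to=B, msg='start')): A:[resp,data] B:[start] C:[]
After 4 (process(A)): A:[data] B:[start] C:[]

(empty)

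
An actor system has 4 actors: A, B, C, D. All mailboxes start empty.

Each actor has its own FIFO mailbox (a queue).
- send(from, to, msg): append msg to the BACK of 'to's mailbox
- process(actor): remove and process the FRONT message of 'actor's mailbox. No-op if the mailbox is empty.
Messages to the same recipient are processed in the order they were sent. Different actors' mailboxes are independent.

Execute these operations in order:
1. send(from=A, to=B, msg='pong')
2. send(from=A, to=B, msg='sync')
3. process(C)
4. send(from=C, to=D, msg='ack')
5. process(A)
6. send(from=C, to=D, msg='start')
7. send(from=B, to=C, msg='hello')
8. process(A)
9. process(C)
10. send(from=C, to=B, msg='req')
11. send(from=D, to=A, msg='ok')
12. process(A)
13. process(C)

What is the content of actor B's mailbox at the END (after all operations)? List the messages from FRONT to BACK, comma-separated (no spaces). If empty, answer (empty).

After 1 (send(from=A, to=B, msg='pong')): A:[] B:[pong] C:[] D:[]
After 2 (send(from=A, to=B, msg='sync')): A:[] B:[pong,sync] C:[] D:[]
After 3 (process(C)): A:[] B:[pong,sync] C:[] D:[]
After 4 (send(from=C, to=D, msg='ack')): A:[] B:[pong,sync] C:[] D:[ack]
After 5 (process(A)): A:[] B:[pong,sync] C:[] D:[ack]
After 6 (send(from=C, to=D, msg='start')): A:[] B:[pong,sync] C:[] D:[ack,start]
After 7 (send(from=B, to=C, msg='hello')): A:[] B:[pong,sync] C:[hello] D:[ack,start]
After 8 (process(A)): A:[] B:[pong,sync] C:[hello] D:[ack,start]
After 9 (process(C)): A:[] B:[pong,sync] C:[] D:[ack,start]
After 10 (send(from=C, to=B, msg='req')): A:[] B:[pong,sync,req] C:[] D:[ack,start]
After 11 (send(from=D, to=A, msg='ok')): A:[ok] B:[pong,sync,req] C:[] D:[ack,start]
After 12 (process(A)): A:[] B:[pong,sync,req] C:[] D:[ack,start]
After 13 (process(C)): A:[] B:[pong,sync,req] C:[] D:[ack,start]

Answer: pong,sync,req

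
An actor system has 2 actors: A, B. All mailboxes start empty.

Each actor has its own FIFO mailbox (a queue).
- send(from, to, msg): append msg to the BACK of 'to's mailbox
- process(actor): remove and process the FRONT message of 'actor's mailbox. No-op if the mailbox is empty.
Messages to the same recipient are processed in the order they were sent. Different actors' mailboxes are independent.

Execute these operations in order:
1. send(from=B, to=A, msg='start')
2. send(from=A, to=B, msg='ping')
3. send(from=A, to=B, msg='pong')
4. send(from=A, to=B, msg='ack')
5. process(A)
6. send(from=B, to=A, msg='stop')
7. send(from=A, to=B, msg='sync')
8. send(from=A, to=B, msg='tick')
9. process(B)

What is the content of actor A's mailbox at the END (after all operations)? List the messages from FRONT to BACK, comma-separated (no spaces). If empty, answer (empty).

Answer: stop

Derivation:
After 1 (send(from=B, to=A, msg='start')): A:[start] B:[]
After 2 (send(from=A, to=B, msg='ping')): A:[start] B:[ping]
After 3 (send(from=A, to=B, msg='pong')): A:[start] B:[ping,pong]
After 4 (send(from=A, to=B, msg='ack')): A:[start] B:[ping,pong,ack]
After 5 (process(A)): A:[] B:[ping,pong,ack]
After 6 (send(from=B, to=A, msg='stop')): A:[stop] B:[ping,pong,ack]
After 7 (send(from=A, to=B, msg='sync')): A:[stop] B:[ping,pong,ack,sync]
After 8 (send(from=A, to=B, msg='tick')): A:[stop] B:[ping,pong,ack,sync,tick]
After 9 (process(B)): A:[stop] B:[pong,ack,sync,tick]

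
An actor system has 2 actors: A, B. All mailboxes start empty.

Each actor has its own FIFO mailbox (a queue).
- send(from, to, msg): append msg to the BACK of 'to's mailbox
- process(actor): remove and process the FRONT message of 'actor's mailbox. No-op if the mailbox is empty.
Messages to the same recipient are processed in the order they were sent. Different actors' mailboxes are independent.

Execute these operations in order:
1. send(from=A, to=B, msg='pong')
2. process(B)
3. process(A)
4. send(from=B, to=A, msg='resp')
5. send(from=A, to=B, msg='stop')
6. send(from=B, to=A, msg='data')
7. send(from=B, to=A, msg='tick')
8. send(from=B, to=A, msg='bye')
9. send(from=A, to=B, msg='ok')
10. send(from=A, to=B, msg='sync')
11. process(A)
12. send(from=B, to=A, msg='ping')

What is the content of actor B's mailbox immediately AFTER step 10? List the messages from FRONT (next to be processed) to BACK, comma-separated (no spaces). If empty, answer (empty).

After 1 (send(from=A, to=B, msg='pong')): A:[] B:[pong]
After 2 (process(B)): A:[] B:[]
After 3 (process(A)): A:[] B:[]
After 4 (send(from=B, to=A, msg='resp')): A:[resp] B:[]
After 5 (send(from=A, to=B, msg='stop')): A:[resp] B:[stop]
After 6 (send(from=B, to=A, msg='data')): A:[resp,data] B:[stop]
After 7 (send(from=B, to=A, msg='tick')): A:[resp,data,tick] B:[stop]
After 8 (send(from=B, to=A, msg='bye')): A:[resp,data,tick,bye] B:[stop]
After 9 (send(from=A, to=B, msg='ok')): A:[resp,data,tick,bye] B:[stop,ok]
After 10 (send(from=A, to=B, msg='sync')): A:[resp,data,tick,bye] B:[stop,ok,sync]

stop,ok,sync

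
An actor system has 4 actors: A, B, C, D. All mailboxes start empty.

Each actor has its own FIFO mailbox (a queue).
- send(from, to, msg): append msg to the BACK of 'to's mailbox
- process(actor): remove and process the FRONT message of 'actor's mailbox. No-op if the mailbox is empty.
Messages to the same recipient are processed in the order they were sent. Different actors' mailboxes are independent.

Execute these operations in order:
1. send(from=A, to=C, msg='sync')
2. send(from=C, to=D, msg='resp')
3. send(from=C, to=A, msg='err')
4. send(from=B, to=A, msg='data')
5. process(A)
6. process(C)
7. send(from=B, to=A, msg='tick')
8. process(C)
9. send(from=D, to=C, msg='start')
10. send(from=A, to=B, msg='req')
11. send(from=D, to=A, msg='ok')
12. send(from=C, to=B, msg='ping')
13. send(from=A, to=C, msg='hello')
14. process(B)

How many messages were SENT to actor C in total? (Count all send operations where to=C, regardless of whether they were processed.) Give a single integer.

After 1 (send(from=A, to=C, msg='sync')): A:[] B:[] C:[sync] D:[]
After 2 (send(from=C, to=D, msg='resp')): A:[] B:[] C:[sync] D:[resp]
After 3 (send(from=C, to=A, msg='err')): A:[err] B:[] C:[sync] D:[resp]
After 4 (send(from=B, to=A, msg='data')): A:[err,data] B:[] C:[sync] D:[resp]
After 5 (process(A)): A:[data] B:[] C:[sync] D:[resp]
After 6 (process(C)): A:[data] B:[] C:[] D:[resp]
After 7 (send(from=B, to=A, msg='tick')): A:[data,tick] B:[] C:[] D:[resp]
After 8 (process(C)): A:[data,tick] B:[] C:[] D:[resp]
After 9 (send(from=D, to=C, msg='start')): A:[data,tick] B:[] C:[start] D:[resp]
After 10 (send(from=A, to=B, msg='req')): A:[data,tick] B:[req] C:[start] D:[resp]
After 11 (send(from=D, to=A, msg='ok')): A:[data,tick,ok] B:[req] C:[start] D:[resp]
After 12 (send(from=C, to=B, msg='ping')): A:[data,tick,ok] B:[req,ping] C:[start] D:[resp]
After 13 (send(from=A, to=C, msg='hello')): A:[data,tick,ok] B:[req,ping] C:[start,hello] D:[resp]
After 14 (process(B)): A:[data,tick,ok] B:[ping] C:[start,hello] D:[resp]

Answer: 3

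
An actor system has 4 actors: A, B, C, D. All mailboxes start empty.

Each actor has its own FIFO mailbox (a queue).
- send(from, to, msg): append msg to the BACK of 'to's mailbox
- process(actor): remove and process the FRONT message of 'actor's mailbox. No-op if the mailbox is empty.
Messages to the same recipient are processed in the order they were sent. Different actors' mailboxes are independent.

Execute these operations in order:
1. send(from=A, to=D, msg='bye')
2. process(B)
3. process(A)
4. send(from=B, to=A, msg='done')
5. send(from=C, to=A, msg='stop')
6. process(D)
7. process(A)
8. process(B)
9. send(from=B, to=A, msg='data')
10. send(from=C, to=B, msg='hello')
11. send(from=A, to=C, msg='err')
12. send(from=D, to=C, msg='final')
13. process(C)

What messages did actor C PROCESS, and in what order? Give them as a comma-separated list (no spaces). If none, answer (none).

Answer: err

Derivation:
After 1 (send(from=A, to=D, msg='bye')): A:[] B:[] C:[] D:[bye]
After 2 (process(B)): A:[] B:[] C:[] D:[bye]
After 3 (process(A)): A:[] B:[] C:[] D:[bye]
After 4 (send(from=B, to=A, msg='done')): A:[done] B:[] C:[] D:[bye]
After 5 (send(from=C, to=A, msg='stop')): A:[done,stop] B:[] C:[] D:[bye]
After 6 (process(D)): A:[done,stop] B:[] C:[] D:[]
After 7 (process(A)): A:[stop] B:[] C:[] D:[]
After 8 (process(B)): A:[stop] B:[] C:[] D:[]
After 9 (send(from=B, to=A, msg='data')): A:[stop,data] B:[] C:[] D:[]
After 10 (send(from=C, to=B, msg='hello')): A:[stop,data] B:[hello] C:[] D:[]
After 11 (send(from=A, to=C, msg='err')): A:[stop,data] B:[hello] C:[err] D:[]
After 12 (send(from=D, to=C, msg='final')): A:[stop,data] B:[hello] C:[err,final] D:[]
After 13 (process(C)): A:[stop,data] B:[hello] C:[final] D:[]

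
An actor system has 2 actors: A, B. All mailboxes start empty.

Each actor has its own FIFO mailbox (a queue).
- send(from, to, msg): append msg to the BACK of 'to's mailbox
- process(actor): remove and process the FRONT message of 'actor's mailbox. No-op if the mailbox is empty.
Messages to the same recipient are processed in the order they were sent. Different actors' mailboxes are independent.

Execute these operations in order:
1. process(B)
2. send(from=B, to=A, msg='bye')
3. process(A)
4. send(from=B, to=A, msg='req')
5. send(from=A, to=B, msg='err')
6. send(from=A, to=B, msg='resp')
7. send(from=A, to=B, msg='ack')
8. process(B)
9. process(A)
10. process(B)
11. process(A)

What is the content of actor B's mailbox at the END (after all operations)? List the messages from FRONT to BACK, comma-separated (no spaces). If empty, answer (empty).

After 1 (process(B)): A:[] B:[]
After 2 (send(from=B, to=A, msg='bye')): A:[bye] B:[]
After 3 (process(A)): A:[] B:[]
After 4 (send(from=B, to=A, msg='req')): A:[req] B:[]
After 5 (send(from=A, to=B, msg='err')): A:[req] B:[err]
After 6 (send(from=A, to=B, msg='resp')): A:[req] B:[err,resp]
After 7 (send(from=A, to=B, msg='ack')): A:[req] B:[err,resp,ack]
After 8 (process(B)): A:[req] B:[resp,ack]
After 9 (process(A)): A:[] B:[resp,ack]
After 10 (process(B)): A:[] B:[ack]
After 11 (process(A)): A:[] B:[ack]

Answer: ack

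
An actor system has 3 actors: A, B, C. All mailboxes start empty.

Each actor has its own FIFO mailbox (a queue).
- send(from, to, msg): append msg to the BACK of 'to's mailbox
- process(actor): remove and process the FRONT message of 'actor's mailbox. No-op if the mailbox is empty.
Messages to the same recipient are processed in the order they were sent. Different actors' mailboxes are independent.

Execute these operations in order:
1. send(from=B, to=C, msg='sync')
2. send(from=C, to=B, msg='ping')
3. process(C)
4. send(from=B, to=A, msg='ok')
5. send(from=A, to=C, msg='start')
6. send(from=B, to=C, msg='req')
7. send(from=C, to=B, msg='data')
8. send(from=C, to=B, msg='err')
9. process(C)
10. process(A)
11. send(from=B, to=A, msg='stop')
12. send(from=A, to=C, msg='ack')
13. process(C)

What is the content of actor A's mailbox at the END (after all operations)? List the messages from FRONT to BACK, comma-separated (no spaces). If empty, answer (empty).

After 1 (send(from=B, to=C, msg='sync')): A:[] B:[] C:[sync]
After 2 (send(from=C, to=B, msg='ping')): A:[] B:[ping] C:[sync]
After 3 (process(C)): A:[] B:[ping] C:[]
After 4 (send(from=B, to=A, msg='ok')): A:[ok] B:[ping] C:[]
After 5 (send(from=A, to=C, msg='start')): A:[ok] B:[ping] C:[start]
After 6 (send(from=B, to=C, msg='req')): A:[ok] B:[ping] C:[start,req]
After 7 (send(from=C, to=B, msg='data')): A:[ok] B:[ping,data] C:[start,req]
After 8 (send(from=C, to=B, msg='err')): A:[ok] B:[ping,data,err] C:[start,req]
After 9 (process(C)): A:[ok] B:[ping,data,err] C:[req]
After 10 (process(A)): A:[] B:[ping,data,err] C:[req]
After 11 (send(from=B, to=A, msg='stop')): A:[stop] B:[ping,data,err] C:[req]
After 12 (send(from=A, to=C, msg='ack')): A:[stop] B:[ping,data,err] C:[req,ack]
After 13 (process(C)): A:[stop] B:[ping,data,err] C:[ack]

Answer: stop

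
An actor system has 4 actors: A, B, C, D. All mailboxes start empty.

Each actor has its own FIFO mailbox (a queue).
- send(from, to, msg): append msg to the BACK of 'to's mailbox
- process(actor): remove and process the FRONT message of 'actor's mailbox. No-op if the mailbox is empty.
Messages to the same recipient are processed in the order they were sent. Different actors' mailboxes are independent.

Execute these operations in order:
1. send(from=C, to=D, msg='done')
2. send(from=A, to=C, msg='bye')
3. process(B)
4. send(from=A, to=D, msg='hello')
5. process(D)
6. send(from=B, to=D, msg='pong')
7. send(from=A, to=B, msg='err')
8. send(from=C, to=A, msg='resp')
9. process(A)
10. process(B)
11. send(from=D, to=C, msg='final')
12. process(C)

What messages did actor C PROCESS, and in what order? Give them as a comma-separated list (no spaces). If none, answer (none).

Answer: bye

Derivation:
After 1 (send(from=C, to=D, msg='done')): A:[] B:[] C:[] D:[done]
After 2 (send(from=A, to=C, msg='bye')): A:[] B:[] C:[bye] D:[done]
After 3 (process(B)): A:[] B:[] C:[bye] D:[done]
After 4 (send(from=A, to=D, msg='hello')): A:[] B:[] C:[bye] D:[done,hello]
After 5 (process(D)): A:[] B:[] C:[bye] D:[hello]
After 6 (send(from=B, to=D, msg='pong')): A:[] B:[] C:[bye] D:[hello,pong]
After 7 (send(from=A, to=B, msg='err')): A:[] B:[err] C:[bye] D:[hello,pong]
After 8 (send(from=C, to=A, msg='resp')): A:[resp] B:[err] C:[bye] D:[hello,pong]
After 9 (process(A)): A:[] B:[err] C:[bye] D:[hello,pong]
After 10 (process(B)): A:[] B:[] C:[bye] D:[hello,pong]
After 11 (send(from=D, to=C, msg='final')): A:[] B:[] C:[bye,final] D:[hello,pong]
After 12 (process(C)): A:[] B:[] C:[final] D:[hello,pong]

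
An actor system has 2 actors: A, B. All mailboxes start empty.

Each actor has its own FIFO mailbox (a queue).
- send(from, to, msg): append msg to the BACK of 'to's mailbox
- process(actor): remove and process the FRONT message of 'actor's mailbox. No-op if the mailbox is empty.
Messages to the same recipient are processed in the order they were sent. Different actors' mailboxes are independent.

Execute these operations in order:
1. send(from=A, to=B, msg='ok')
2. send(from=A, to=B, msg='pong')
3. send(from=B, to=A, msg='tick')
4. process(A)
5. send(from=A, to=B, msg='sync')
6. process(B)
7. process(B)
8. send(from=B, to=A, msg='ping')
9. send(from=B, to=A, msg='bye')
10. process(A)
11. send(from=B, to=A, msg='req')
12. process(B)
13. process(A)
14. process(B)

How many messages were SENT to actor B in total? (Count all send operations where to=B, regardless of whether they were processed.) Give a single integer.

After 1 (send(from=A, to=B, msg='ok')): A:[] B:[ok]
After 2 (send(from=A, to=B, msg='pong')): A:[] B:[ok,pong]
After 3 (send(from=B, to=A, msg='tick')): A:[tick] B:[ok,pong]
After 4 (process(A)): A:[] B:[ok,pong]
After 5 (send(from=A, to=B, msg='sync')): A:[] B:[ok,pong,sync]
After 6 (process(B)): A:[] B:[pong,sync]
After 7 (process(B)): A:[] B:[sync]
After 8 (send(from=B, to=A, msg='ping')): A:[ping] B:[sync]
After 9 (send(from=B, to=A, msg='bye')): A:[ping,bye] B:[sync]
After 10 (process(A)): A:[bye] B:[sync]
After 11 (send(from=B, to=A, msg='req')): A:[bye,req] B:[sync]
After 12 (process(B)): A:[bye,req] B:[]
After 13 (process(A)): A:[req] B:[]
After 14 (process(B)): A:[req] B:[]

Answer: 3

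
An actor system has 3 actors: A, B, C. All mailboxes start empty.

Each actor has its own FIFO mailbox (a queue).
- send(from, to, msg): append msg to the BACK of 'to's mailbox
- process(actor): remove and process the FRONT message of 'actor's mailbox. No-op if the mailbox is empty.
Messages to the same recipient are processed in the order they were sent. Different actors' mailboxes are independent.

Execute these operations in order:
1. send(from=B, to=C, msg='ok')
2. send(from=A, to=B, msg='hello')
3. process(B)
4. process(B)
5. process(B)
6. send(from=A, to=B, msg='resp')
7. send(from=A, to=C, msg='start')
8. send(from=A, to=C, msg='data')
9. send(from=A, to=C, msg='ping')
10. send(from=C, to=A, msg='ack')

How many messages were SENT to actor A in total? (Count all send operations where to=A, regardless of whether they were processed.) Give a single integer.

Answer: 1

Derivation:
After 1 (send(from=B, to=C, msg='ok')): A:[] B:[] C:[ok]
After 2 (send(from=A, to=B, msg='hello')): A:[] B:[hello] C:[ok]
After 3 (process(B)): A:[] B:[] C:[ok]
After 4 (process(B)): A:[] B:[] C:[ok]
After 5 (process(B)): A:[] B:[] C:[ok]
After 6 (send(from=A, to=B, msg='resp')): A:[] B:[resp] C:[ok]
After 7 (send(from=A, to=C, msg='start')): A:[] B:[resp] C:[ok,start]
After 8 (send(from=A, to=C, msg='data')): A:[] B:[resp] C:[ok,start,data]
After 9 (send(from=A, to=C, msg='ping')): A:[] B:[resp] C:[ok,start,data,ping]
After 10 (send(from=C, to=A, msg='ack')): A:[ack] B:[resp] C:[ok,start,data,ping]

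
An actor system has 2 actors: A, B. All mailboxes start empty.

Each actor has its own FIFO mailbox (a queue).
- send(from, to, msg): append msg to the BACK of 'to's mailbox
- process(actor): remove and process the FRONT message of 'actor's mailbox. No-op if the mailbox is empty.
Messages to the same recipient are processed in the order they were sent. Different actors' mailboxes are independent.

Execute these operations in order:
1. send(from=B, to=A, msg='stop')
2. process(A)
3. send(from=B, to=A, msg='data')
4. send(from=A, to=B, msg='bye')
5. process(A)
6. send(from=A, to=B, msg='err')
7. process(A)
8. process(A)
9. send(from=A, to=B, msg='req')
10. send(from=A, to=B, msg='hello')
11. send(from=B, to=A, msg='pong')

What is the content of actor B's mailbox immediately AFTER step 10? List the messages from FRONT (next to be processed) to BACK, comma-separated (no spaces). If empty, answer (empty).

After 1 (send(from=B, to=A, msg='stop')): A:[stop] B:[]
After 2 (process(A)): A:[] B:[]
After 3 (send(from=B, to=A, msg='data')): A:[data] B:[]
After 4 (send(from=A, to=B, msg='bye')): A:[data] B:[bye]
After 5 (process(A)): A:[] B:[bye]
After 6 (send(from=A, to=B, msg='err')): A:[] B:[bye,err]
After 7 (process(A)): A:[] B:[bye,err]
After 8 (process(A)): A:[] B:[bye,err]
After 9 (send(from=A, to=B, msg='req')): A:[] B:[bye,err,req]
After 10 (send(from=A, to=B, msg='hello')): A:[] B:[bye,err,req,hello]

bye,err,req,hello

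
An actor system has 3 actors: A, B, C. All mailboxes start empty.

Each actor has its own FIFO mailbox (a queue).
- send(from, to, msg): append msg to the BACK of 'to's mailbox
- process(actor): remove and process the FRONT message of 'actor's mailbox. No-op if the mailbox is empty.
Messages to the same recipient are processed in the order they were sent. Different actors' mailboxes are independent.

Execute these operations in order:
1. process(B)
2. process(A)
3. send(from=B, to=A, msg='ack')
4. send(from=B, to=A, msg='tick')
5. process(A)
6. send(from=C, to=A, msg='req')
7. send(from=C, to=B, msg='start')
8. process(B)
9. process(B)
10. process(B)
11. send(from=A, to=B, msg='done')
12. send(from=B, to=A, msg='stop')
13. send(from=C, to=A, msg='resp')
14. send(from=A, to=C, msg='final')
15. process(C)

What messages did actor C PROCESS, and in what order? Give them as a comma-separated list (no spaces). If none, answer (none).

Answer: final

Derivation:
After 1 (process(B)): A:[] B:[] C:[]
After 2 (process(A)): A:[] B:[] C:[]
After 3 (send(from=B, to=A, msg='ack')): A:[ack] B:[] C:[]
After 4 (send(from=B, to=A, msg='tick')): A:[ack,tick] B:[] C:[]
After 5 (process(A)): A:[tick] B:[] C:[]
After 6 (send(from=C, to=A, msg='req')): A:[tick,req] B:[] C:[]
After 7 (send(from=C, to=B, msg='start')): A:[tick,req] B:[start] C:[]
After 8 (process(B)): A:[tick,req] B:[] C:[]
After 9 (process(B)): A:[tick,req] B:[] C:[]
After 10 (process(B)): A:[tick,req] B:[] C:[]
After 11 (send(from=A, to=B, msg='done')): A:[tick,req] B:[done] C:[]
After 12 (send(from=B, to=A, msg='stop')): A:[tick,req,stop] B:[done] C:[]
After 13 (send(from=C, to=A, msg='resp')): A:[tick,req,stop,resp] B:[done] C:[]
After 14 (send(from=A, to=C, msg='final')): A:[tick,req,stop,resp] B:[done] C:[final]
After 15 (process(C)): A:[tick,req,stop,resp] B:[done] C:[]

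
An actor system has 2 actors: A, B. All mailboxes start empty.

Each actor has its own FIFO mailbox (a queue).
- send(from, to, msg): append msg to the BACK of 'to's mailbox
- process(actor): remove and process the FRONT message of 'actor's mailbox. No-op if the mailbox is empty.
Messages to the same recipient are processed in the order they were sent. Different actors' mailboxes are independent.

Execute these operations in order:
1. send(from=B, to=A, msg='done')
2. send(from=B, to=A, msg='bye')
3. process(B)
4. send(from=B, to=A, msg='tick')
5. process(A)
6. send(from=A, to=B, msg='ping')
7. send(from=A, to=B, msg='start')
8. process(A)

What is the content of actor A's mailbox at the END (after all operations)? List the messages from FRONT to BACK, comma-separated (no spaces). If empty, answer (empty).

Answer: tick

Derivation:
After 1 (send(from=B, to=A, msg='done')): A:[done] B:[]
After 2 (send(from=B, to=A, msg='bye')): A:[done,bye] B:[]
After 3 (process(B)): A:[done,bye] B:[]
After 4 (send(from=B, to=A, msg='tick')): A:[done,bye,tick] B:[]
After 5 (process(A)): A:[bye,tick] B:[]
After 6 (send(from=A, to=B, msg='ping')): A:[bye,tick] B:[ping]
After 7 (send(from=A, to=B, msg='start')): A:[bye,tick] B:[ping,start]
After 8 (process(A)): A:[tick] B:[ping,start]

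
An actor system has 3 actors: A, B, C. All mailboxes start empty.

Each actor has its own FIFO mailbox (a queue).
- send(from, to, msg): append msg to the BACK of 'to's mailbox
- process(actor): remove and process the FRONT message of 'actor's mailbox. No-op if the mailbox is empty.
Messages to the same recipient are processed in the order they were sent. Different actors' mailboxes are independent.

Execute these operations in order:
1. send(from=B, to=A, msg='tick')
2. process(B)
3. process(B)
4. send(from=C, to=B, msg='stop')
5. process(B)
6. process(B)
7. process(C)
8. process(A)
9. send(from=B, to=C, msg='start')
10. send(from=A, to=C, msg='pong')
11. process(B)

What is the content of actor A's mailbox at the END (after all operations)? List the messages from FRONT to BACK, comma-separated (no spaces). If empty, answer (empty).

Answer: (empty)

Derivation:
After 1 (send(from=B, to=A, msg='tick')): A:[tick] B:[] C:[]
After 2 (process(B)): A:[tick] B:[] C:[]
After 3 (process(B)): A:[tick] B:[] C:[]
After 4 (send(from=C, to=B, msg='stop')): A:[tick] B:[stop] C:[]
After 5 (process(B)): A:[tick] B:[] C:[]
After 6 (process(B)): A:[tick] B:[] C:[]
After 7 (process(C)): A:[tick] B:[] C:[]
After 8 (process(A)): A:[] B:[] C:[]
After 9 (send(from=B, to=C, msg='start')): A:[] B:[] C:[start]
After 10 (send(from=A, to=C, msg='pong')): A:[] B:[] C:[start,pong]
After 11 (process(B)): A:[] B:[] C:[start,pong]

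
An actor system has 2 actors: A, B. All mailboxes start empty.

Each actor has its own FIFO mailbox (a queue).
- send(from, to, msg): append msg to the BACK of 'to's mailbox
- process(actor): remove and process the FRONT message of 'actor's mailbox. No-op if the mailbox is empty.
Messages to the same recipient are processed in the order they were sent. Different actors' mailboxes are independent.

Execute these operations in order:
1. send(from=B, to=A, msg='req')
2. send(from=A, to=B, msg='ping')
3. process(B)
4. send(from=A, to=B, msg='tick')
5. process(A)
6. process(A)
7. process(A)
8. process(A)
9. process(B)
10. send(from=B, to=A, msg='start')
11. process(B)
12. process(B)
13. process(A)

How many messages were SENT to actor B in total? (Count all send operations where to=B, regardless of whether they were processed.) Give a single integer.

After 1 (send(from=B, to=A, msg='req')): A:[req] B:[]
After 2 (send(from=A, to=B, msg='ping')): A:[req] B:[ping]
After 3 (process(B)): A:[req] B:[]
After 4 (send(from=A, to=B, msg='tick')): A:[req] B:[tick]
After 5 (process(A)): A:[] B:[tick]
After 6 (process(A)): A:[] B:[tick]
After 7 (process(A)): A:[] B:[tick]
After 8 (process(A)): A:[] B:[tick]
After 9 (process(B)): A:[] B:[]
After 10 (send(from=B, to=A, msg='start')): A:[start] B:[]
After 11 (process(B)): A:[start] B:[]
After 12 (process(B)): A:[start] B:[]
After 13 (process(A)): A:[] B:[]

Answer: 2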